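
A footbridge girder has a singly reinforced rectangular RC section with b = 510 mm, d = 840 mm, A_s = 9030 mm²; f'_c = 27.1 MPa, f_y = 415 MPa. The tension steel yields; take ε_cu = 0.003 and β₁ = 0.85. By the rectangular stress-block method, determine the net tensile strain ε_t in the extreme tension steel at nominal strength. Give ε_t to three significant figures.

a = A_s f_y/(0.85 f'_c b) = 318.99 mm.
β₁ = 0.85, so c = a/β₁ = 318.99/0.85 = 375.28 mm.
From the linear strain diagram with ε_cu = 0.003: ε_t = 0.003 (d − c)/c = 0.003 × (840 − 375.28)/375.28 = 0.00371.
ε_t < 0.004 — the section is over-reinforced for flexure under ACI limits.

ε_t ≈ 0.00371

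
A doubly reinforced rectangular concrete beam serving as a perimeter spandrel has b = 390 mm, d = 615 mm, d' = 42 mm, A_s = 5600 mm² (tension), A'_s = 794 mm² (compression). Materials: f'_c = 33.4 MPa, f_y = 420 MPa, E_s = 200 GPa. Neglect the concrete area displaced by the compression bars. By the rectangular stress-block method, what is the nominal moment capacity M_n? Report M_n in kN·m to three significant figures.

Assume both tension and compression steel yield.
Net tension couple steel: A_s − A'_s = 4806 mm².
a = (A_s − A'_s) f_y / (0.85 f'_c b) = 2018520/(0.85 × 33.4 × 390) = 182.31 mm.
c = a/β₁ = 182.31/0.811 = 224.80 mm; ε'_s = 0.003(c − d')/c = 0.0024 ≥ f_y/E_s = 0.0021, so compression steel does yield.
M_n = (A_s − A'_s) f_y (d − a/2) + A'_s f_y (d − d') = [2018520 × (615 − 91.155) + 333480 × (615 − 42)] × 10⁻⁶ = 1057.39 + 191.08 = 1248.47 kN·m.

M_n ≈ 1250 kN·m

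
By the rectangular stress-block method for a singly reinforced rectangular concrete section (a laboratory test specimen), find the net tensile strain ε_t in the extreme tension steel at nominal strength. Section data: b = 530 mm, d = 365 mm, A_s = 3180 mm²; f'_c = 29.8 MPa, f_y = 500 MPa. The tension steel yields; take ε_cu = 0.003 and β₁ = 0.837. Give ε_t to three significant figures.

a = A_s f_y/(0.85 f'_c b) = 118.44 mm.
β₁ = 0.837, so c = a/β₁ = 118.44/0.837 = 141.51 mm.
From the linear strain diagram with ε_cu = 0.003: ε_t = 0.003 (d − c)/c = 0.003 × (365 − 141.51)/141.51 = 0.00474.
ε_t is between 0.004 and 0.005 — transition zone.

ε_t ≈ 0.00474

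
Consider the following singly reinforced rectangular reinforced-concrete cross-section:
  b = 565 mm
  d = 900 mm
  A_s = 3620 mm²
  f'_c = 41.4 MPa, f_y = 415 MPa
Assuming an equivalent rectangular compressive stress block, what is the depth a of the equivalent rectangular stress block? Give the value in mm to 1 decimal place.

a ≈ 75.6 mm

T = A_s f_y = 3620 × 415 = 1502300 N = 1502.3 kN.
Setting C = 0.85 f'_c a b equal to T: a = 1502300/(0.85 × 41.4 × 565) = 75.6 mm.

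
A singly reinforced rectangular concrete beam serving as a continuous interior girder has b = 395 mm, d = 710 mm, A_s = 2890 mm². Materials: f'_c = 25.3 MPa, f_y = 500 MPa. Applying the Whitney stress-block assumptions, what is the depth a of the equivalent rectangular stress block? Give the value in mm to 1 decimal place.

a ≈ 170.1 mm

T = A_s f_y = 2890 × 500 = 1445000 N = 1445 kN.
Setting C = 0.85 f'_c a b equal to T: a = 1445000/(0.85 × 25.3 × 395) = 170.1 mm.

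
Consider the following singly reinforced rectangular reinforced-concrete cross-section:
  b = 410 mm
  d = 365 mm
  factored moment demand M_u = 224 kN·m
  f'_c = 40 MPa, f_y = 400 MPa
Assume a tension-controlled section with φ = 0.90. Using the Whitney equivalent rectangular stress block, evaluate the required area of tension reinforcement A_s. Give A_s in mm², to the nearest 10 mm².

M_n = M_u/φ = 224/0.90 = 248.889 kN·m.
With M_n = 0.85 f'_c a b (d − a/2), solve the quadratic for a:
a = d − √(d² − 2M_n/(0.85 f'_c b)) = 365 − √(365² − 2 × 248.889×10⁶/(0.85 × 40 × 410)) = 52.72 mm.
A_s = 0.85 f'_c a b / f_y = 0.85 × 40 × 52.72 × 410 / 400 = 1837.3 mm².

A_s ≈ 1840 mm²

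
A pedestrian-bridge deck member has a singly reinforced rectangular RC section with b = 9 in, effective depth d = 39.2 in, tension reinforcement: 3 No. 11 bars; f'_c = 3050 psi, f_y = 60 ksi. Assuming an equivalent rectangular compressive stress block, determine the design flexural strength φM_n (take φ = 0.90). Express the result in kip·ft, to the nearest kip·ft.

φM_n ≈ 699 kip·ft

A_s = 3 × 1.56 = 4.68 in².
T = A_s f_y = 4.68 × 60 = 280.8 kips.
a = T/(0.85 f'_c b) = 280.8/(0.85 × 3.05 × 9) = 12.035 in.
M_n = T(d − a/2) = 280.8 × (39.2 − 6.0175) = 9317.6 kip·in = 9317.6/12 = 776.47 kip·ft.
φM_n = 0.90 × 776.47 = 698.82 kip·ft.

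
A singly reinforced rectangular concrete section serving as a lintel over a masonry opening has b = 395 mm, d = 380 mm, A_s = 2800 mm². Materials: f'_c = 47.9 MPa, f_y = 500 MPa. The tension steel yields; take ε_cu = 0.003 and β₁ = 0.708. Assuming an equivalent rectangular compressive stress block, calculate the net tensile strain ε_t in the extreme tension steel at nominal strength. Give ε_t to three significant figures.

a = A_s f_y/(0.85 f'_c b) = 87.05 mm.
β₁ = 0.708, so c = a/β₁ = 87.05/0.708 = 122.95 mm.
From the linear strain diagram with ε_cu = 0.003: ε_t = 0.003 (d − c)/c = 0.003 × (380 − 122.95)/122.95 = 0.00627.
Since ε_t ≥ 0.005, the section is tension-controlled.

ε_t ≈ 0.00627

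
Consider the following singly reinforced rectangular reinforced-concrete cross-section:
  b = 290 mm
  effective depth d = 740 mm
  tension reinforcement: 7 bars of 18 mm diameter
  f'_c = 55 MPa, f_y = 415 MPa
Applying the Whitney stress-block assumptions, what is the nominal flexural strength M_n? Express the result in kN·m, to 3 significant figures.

M_n ≈ 526 kN·m

A_s = 7 × 254 = 1778 mm².
T = A_s f_y = 1778 × 415 = 737870 N = 737.87 kN.
From C = T: a = T/(0.85 f'_c b) = 737870/(0.85 × 55 × 290) = 54.43 mm.
M_n = T(d − a/2) = 737.87 kN × (740 − 27.215) mm = 525.94 kN·m.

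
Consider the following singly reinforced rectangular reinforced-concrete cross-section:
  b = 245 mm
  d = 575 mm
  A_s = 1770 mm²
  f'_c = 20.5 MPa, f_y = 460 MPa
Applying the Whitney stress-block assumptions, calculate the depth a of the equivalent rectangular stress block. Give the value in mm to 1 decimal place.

T = A_s f_y = 1770 × 460 = 814200 N = 814.2 kN.
Setting C = 0.85 f'_c a b equal to T: a = 814200/(0.85 × 20.5 × 245) = 190.7 mm.

a ≈ 190.7 mm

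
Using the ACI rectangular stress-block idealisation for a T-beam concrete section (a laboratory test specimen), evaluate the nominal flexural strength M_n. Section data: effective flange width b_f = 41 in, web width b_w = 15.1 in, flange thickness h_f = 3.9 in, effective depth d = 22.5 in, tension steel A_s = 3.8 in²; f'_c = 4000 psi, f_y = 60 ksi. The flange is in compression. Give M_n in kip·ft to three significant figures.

M_n ≈ 412 kip·ft

Tension: T = A_s f_y = 3.8 × 60 = 228 kips.
Try a within the flange: a = T/(0.85 f'_c b_f) = 228/(0.85 × 4 × 41) = 1.636 in.
Since a = 1.636 ≤ h_f = 3.9 in, the stress block lies entirely in the flange; analyse as a rectangular beam of width b_f.
M_n = T(d − a/2) = 228 × (22.5 − 0.818) = 4943.5 kip·in.
M_n = 4943.5/12 = 411.96 kip·ft.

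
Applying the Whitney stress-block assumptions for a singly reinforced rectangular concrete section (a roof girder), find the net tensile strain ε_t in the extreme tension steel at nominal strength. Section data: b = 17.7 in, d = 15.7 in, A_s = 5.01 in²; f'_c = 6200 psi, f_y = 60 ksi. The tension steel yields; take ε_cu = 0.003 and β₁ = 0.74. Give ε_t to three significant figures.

a = A_s f_y/(0.85 f'_c b) = 3.223 in.
β₁ = 0.74, so c = a/β₁ = 3.223/0.74 = 4.355 in.
From the linear strain diagram with ε_cu = 0.003: ε_t = 0.003 (d − c)/c = 0.003 × (15.7 − 4.355)/4.355 = 0.00782.
Since ε_t ≥ 0.005, the section is tension-controlled.

ε_t ≈ 0.00782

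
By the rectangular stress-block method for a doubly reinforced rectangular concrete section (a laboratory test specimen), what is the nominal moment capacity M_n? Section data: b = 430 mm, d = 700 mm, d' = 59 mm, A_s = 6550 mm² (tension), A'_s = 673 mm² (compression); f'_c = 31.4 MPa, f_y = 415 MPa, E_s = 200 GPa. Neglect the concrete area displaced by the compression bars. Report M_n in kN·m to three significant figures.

M_n ≈ 1630 kN·m

Assume both tension and compression steel yield.
Net tension couple steel: A_s − A'_s = 5877 mm².
a = (A_s − A'_s) f_y / (0.85 f'_c b) = 2438955/(0.85 × 31.4 × 430) = 212.51 mm.
c = a/β₁ = 212.51/0.826 = 257.28 mm; ε'_s = 0.003(c − d')/c = 0.0023 ≥ f_y/E_s = 0.0021, so compression steel does yield.
M_n = (A_s − A'_s) f_y (d − a/2) + A'_s f_y (d − d') = [2438955 × (700 − 106.255) + 279295 × (700 − 59)] × 10⁻⁶ = 1448.12 + 179.03 = 1627.15 kN·m.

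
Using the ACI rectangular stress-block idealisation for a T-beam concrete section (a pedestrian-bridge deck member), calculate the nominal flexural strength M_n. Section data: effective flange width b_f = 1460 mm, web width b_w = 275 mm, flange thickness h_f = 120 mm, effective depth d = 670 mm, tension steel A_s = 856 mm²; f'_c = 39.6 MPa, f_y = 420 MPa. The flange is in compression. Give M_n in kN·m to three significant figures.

Tension: T = A_s f_y = 856 × 420 = 359520 N.
Try a within the flange: a = T/(0.85 f'_c b_f) = 359520/(0.85 × 39.6 × 1460) = 7.32 mm.
Since a = 7.32 ≤ h_f = 120 mm, the stress block lies entirely in the flange; analyse as a rectangular beam of width b_f.
M_n = T(d − a/2) = 359520 × (670 − 3.66) = 239.56 × 10⁶ N·mm.
M_n = 239.56 kN·m.

M_n ≈ 240 kN·m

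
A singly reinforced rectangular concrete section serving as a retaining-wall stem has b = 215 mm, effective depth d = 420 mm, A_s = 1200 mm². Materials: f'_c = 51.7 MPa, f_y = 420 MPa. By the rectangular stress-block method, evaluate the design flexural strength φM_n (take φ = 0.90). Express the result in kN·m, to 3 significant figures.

φM_n ≈ 178 kN·m

T = A_s f_y = 1200 × 420 = 504000 N = 504 kN.
From C = T: a = T/(0.85 f'_c b) = 504000/(0.85 × 51.7 × 215) = 53.34 mm.
M_n = T(d − a/2) = 504 kN × (420 − 26.67) mm = 198.24 kN·m.
φM_n = 0.90 × 198.24 = 178.42 kN·m.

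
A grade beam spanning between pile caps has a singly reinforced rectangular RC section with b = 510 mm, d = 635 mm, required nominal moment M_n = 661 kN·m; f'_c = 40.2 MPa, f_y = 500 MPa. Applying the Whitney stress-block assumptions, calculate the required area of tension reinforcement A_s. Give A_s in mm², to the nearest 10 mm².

With M_n = 0.85 f'_c a b (d − a/2), solve the quadratic for a:
a = d − √(d² − 2M_n/(0.85 f'_c b)) = 635 − √(635² − 2 × 661×10⁶/(0.85 × 40.2 × 510)) = 62.84 mm.
A_s = 0.85 f'_c a b / f_y = 0.85 × 40.2 × 62.84 × 510 / 500 = 2190.2 mm².

A_s ≈ 2190 mm²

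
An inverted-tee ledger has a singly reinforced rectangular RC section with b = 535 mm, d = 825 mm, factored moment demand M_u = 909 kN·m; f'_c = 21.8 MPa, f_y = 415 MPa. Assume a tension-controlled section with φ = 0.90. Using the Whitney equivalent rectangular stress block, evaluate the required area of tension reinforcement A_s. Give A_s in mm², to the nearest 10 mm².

M_n = M_u/φ = 909/0.90 = 1010 kN·m.
With M_n = 0.85 f'_c a b (d − a/2), solve the quadratic for a:
a = d − √(d² − 2M_n/(0.85 f'_c b)) = 825 − √(825² − 2 × 1010×10⁶/(0.85 × 21.8 × 535)) = 134.45 mm.
A_s = 0.85 f'_c a b / f_y = 0.85 × 21.8 × 134.45 × 535 / 415 = 3211.8 mm².

A_s ≈ 3210 mm²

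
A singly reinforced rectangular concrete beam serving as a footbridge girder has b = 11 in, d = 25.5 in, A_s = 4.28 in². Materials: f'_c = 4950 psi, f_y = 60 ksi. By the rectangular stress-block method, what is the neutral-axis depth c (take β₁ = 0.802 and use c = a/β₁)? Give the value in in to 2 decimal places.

c ≈ 6.92 in

T = A_s f_y = 4.28 × 60 = 256.8 kips.
a = T/(0.85 f'_c b) = 256.8/(0.85 × 4.95 × 11) = 5.5485 in.
With β₁ = 0.802, c = a/β₁ = 5.5485/0.802 = 6.92 in.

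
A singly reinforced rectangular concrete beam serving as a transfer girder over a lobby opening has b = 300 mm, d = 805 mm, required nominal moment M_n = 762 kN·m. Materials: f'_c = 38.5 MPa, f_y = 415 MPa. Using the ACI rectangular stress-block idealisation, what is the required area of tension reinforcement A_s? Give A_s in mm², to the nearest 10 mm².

With M_n = 0.85 f'_c a b (d − a/2), solve the quadratic for a:
a = d − √(d² − 2M_n/(0.85 f'_c b)) = 805 − √(805² − 2 × 762×10⁶/(0.85 × 38.5 × 300)) = 103.01 mm.
A_s = 0.85 f'_c a b / f_y = 0.85 × 38.5 × 103.01 × 300 / 415 = 2436.9 mm².

A_s ≈ 2440 mm²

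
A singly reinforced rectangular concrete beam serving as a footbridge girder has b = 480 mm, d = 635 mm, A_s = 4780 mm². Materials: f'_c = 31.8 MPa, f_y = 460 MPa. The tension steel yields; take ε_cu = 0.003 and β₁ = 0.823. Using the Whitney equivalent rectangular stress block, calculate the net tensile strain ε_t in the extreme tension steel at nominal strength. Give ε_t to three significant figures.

ε_t ≈ 0.00625

a = A_s f_y/(0.85 f'_c b) = 169.47 mm.
β₁ = 0.823, so c = a/β₁ = 169.47/0.823 = 205.92 mm.
From the linear strain diagram with ε_cu = 0.003: ε_t = 0.003 (d − c)/c = 0.003 × (635 − 205.92)/205.92 = 0.00625.
Since ε_t ≥ 0.005, the section is tension-controlled.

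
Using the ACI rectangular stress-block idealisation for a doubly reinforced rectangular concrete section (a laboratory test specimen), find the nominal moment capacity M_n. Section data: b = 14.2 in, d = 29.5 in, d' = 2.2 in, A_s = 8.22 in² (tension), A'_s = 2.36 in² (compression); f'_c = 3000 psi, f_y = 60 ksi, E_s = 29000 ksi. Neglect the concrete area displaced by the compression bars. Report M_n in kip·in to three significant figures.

M_n ≈ 12500 kip·in

Assume both steels yield.
a = (A_s − A'_s) f_y/(0.85 f'_c b) = (8.22 − 2.36) × 60/(0.85 × 3 × 14.2) = 9.710 in.
c = a/β₁ = 9.710/0.85 = 11.424 in; ε'_s = 0.003(c − d')/c = 0.0024 ≥ ε_y = 0.0021, so the compression steel yields.
M_n = (A_s − A'_s) f_y (d − a/2) + A'_s f_y (d − d') = 351.6 × (29.5 − 4.855) + 141.6 × (29.5 − 2.2) = 8665.2 + 3865.7 = 12530.9 kip·in.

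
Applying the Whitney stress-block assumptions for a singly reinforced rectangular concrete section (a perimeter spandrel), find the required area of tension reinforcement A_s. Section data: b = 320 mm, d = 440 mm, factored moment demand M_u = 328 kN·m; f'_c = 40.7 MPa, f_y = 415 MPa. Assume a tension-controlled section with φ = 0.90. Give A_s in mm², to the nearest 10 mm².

M_n = M_u/φ = 328/0.90 = 364.444 kN·m.
With M_n = 0.85 f'_c a b (d − a/2), solve the quadratic for a:
a = d − √(d² − 2M_n/(0.85 f'_c b)) = 440 − √(440² − 2 × 364.444×10⁶/(0.85 × 40.7 × 320)) = 82.57 mm.
A_s = 0.85 f'_c a b / f_y = 0.85 × 40.7 × 82.57 × 320 / 415 = 2202.6 mm².

A_s ≈ 2200 mm²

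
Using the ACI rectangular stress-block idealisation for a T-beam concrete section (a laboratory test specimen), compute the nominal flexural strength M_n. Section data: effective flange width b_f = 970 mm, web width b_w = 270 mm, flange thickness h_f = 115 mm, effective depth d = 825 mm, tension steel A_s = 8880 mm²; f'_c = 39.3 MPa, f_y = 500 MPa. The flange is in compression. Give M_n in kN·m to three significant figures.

Tension: T = A_s f_y = 8880 × 500 = 4440000 N.
Try a within the flange: a = T/(0.85 f'_c b_f) = 4440000/(0.85 × 39.3 × 970) = 137.02 mm.
a = 137.02 > h_f = 115 mm: the block extends into the web. Split into flange-overhang and web parts.
C_f = 0.85 f'_c (b_f − b_w) h_f = 0.85 × 39.3 × (970 − 270) × 115 = 2689103 N.
Remaining web compression depth: a_w = (T − C_f)/(0.85 f'_c b_w) = (4440000 − 2689103)/(0.85 × 39.3 × 270) = 194.13 mm.
M_n = C_f(d − h_f/2) + (T − C_f)(d − a_w/2) = 2689103 × (825 − 57.5) + 1750897 × (825 − 97.065) = 2063.89 + 1274.54 = 3338.43 × 10⁶ N·mm.
M_n = 3338.43 kN·m.

M_n ≈ 3340 kN·m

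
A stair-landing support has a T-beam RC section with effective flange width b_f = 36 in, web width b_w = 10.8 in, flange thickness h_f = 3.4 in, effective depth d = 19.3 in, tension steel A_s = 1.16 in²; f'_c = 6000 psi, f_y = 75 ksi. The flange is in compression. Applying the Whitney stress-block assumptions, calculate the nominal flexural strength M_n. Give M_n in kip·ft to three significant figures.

M_n ≈ 138 kip·ft

Tension: T = A_s f_y = 1.16 × 75 = 87 kips.
Try a within the flange: a = T/(0.85 f'_c b_f) = 87/(0.85 × 6 × 36) = 0.474 in.
Since a = 0.474 ≤ h_f = 3.4 in, the stress block lies entirely in the flange; analyse as a rectangular beam of width b_f.
M_n = T(d − a/2) = 87 × (19.3 − 0.237) = 1658.5 kip·in.
M_n = 1658.5/12 = 138.21 kip·ft.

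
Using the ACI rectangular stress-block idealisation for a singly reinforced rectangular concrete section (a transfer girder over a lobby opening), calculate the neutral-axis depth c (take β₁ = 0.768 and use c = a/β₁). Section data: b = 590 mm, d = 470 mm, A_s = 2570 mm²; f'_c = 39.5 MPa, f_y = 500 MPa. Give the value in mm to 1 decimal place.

T = A_s f_y = 2570 × 500 = 1285000 N = 1285 kN.
Setting C = 0.85 f'_c a b equal to T: a = 1285000/(0.85 × 39.5 × 590) = 64.869 mm.
With β₁ = 0.768, c = a/β₁ = 64.869/0.768 = 84.5 mm.

c ≈ 84.5 mm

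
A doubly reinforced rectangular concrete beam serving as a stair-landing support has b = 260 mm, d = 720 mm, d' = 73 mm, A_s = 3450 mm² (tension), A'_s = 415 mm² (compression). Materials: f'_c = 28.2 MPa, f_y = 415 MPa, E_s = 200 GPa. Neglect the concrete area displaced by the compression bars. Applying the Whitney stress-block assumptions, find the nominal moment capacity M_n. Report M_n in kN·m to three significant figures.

Assume both tension and compression steel yield.
Net tension couple steel: A_s − A'_s = 3035 mm².
a = (A_s − A'_s) f_y / (0.85 f'_c b) = 1259525/(0.85 × 28.2 × 260) = 202.10 mm.
c = a/β₁ = 202.10/0.849 = 238.04 mm; ε'_s = 0.003(c − d')/c = 0.0021 ≥ f_y/E_s = 0.0021, so compression steel does yield.
M_n = (A_s − A'_s) f_y (d − a/2) + A'_s f_y (d − d') = [1259525 × (720 − 101.05) + 172225 × (720 − 73)] × 10⁻⁶ = 779.58 + 111.43 = 891.01 kN·m.

M_n ≈ 891 kN·m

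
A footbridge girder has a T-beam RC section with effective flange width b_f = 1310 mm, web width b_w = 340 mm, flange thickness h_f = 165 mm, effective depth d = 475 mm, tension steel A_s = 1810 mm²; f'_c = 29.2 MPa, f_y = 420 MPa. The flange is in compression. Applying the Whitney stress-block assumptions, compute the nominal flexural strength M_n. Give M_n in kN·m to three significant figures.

Tension: T = A_s f_y = 1810 × 420 = 760200 N.
Try a within the flange: a = T/(0.85 f'_c b_f) = 760200/(0.85 × 29.2 × 1310) = 23.38 mm.
Since a = 23.38 ≤ h_f = 165 mm, the stress block lies entirely in the flange; analyse as a rectangular beam of width b_f.
M_n = T(d − a/2) = 760200 × (475 − 11.69) = 352.21 × 10⁶ N·mm.
M_n = 352.21 kN·m.

M_n ≈ 352 kN·m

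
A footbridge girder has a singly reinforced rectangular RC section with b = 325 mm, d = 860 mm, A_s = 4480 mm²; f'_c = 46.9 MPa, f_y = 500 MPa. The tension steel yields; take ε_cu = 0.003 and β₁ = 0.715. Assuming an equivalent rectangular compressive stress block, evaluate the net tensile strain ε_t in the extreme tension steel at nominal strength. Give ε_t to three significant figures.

ε_t ≈ 0.00767

a = A_s f_y/(0.85 f'_c b) = 172.89 mm.
β₁ = 0.715, so c = a/β₁ = 172.89/0.715 = 241.80 mm.
From the linear strain diagram with ε_cu = 0.003: ε_t = 0.003 (d − c)/c = 0.003 × (860 − 241.80)/241.80 = 0.00767.
Since ε_t ≥ 0.005, the section is tension-controlled.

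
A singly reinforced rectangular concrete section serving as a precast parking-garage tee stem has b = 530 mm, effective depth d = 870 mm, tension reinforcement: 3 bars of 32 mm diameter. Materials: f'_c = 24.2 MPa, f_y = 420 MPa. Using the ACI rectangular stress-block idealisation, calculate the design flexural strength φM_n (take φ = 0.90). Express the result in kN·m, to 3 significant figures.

A_s = 3 × 804 = 2412 mm².
T = A_s f_y = 2412 × 420 = 1013040 N = 1013.04 kN.
From C = T: a = T/(0.85 f'_c b) = 1013040/(0.85 × 24.2 × 530) = 92.92 mm.
M_n = T(d − a/2) = 1013.04 kN × (870 − 46.46) mm = 834.28 kN·m.
φM_n = 0.90 × 834.28 = 750.85 kN·m.

φM_n ≈ 751 kN·m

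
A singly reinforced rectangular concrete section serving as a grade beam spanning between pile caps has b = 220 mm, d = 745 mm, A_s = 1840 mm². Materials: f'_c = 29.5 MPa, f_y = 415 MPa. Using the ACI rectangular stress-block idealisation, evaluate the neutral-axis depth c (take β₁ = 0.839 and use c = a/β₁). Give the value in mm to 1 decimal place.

T = A_s f_y = 1840 × 415 = 763600 N = 763.6 kN.
Setting C = 0.85 f'_c a b equal to T: a = 763600/(0.85 × 29.5 × 220) = 138.421 mm.
With β₁ = 0.839, c = a/β₁ = 138.421/0.839 = 165.0 mm.

c ≈ 165.0 mm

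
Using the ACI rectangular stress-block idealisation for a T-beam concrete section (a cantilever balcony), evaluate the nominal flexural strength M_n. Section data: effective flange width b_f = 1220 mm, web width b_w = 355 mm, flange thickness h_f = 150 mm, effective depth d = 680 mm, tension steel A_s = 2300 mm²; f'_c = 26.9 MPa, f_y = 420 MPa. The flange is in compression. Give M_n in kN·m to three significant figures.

M_n ≈ 640 kN·m

Tension: T = A_s f_y = 2300 × 420 = 966000 N.
Try a within the flange: a = T/(0.85 f'_c b_f) = 966000/(0.85 × 26.9 × 1220) = 34.63 mm.
Since a = 34.63 ≤ h_f = 150 mm, the stress block lies entirely in the flange; analyse as a rectangular beam of width b_f.
M_n = T(d − a/2) = 966000 × (680 − 17.315) = 640.15 × 10⁶ N·mm.
M_n = 640.15 kN·m.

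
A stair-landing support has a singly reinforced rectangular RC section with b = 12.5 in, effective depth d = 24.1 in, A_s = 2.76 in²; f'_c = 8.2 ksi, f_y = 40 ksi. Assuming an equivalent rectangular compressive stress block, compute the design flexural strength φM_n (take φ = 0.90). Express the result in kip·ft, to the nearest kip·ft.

T = A_s f_y = 2.76 × 40 = 110.4 kips.
a = T/(0.85 f'_c b) = 110.4/(0.85 × 8.2 × 12.5) = 1.267 in.
M_n = T(d − a/2) = 110.4 × (24.1 − 0.6335) = 2590.7 kip·in = 2590.7/12 = 215.89 kip·ft.
φM_n = 0.90 × 215.89 = 194.30 kip·ft.

φM_n ≈ 194 kip·ft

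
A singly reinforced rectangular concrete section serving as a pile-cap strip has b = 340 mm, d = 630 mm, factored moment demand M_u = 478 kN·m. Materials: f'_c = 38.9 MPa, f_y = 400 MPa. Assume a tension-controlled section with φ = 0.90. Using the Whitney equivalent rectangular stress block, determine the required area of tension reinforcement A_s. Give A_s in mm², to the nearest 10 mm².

A_s ≈ 2250 mm²

M_n = M_u/φ = 478/0.90 = 531.111 kN·m.
With M_n = 0.85 f'_c a b (d − a/2), solve the quadratic for a:
a = d − √(d² − 2M_n/(0.85 f'_c b)) = 630 − √(630² − 2 × 531.111×10⁶/(0.85 × 38.9 × 340)) = 80.08 mm.
A_s = 0.85 f'_c a b / f_y = 0.85 × 38.9 × 80.08 × 340 / 400 = 2250.7 mm².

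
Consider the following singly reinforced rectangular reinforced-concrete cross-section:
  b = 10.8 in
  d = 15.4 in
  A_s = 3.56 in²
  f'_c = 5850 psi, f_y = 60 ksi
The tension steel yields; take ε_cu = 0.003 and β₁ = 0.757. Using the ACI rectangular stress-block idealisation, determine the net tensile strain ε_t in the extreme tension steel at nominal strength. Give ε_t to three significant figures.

a = A_s f_y/(0.85 f'_c b) = 3.977 in.
β₁ = 0.757, so c = a/β₁ = 3.977/0.757 = 5.254 in.
From the linear strain diagram with ε_cu = 0.003: ε_t = 0.003 (d − c)/c = 0.003 × (15.4 − 5.254)/5.254 = 0.00579.
Since ε_t ≥ 0.005, the section is tension-controlled.

ε_t ≈ 0.00579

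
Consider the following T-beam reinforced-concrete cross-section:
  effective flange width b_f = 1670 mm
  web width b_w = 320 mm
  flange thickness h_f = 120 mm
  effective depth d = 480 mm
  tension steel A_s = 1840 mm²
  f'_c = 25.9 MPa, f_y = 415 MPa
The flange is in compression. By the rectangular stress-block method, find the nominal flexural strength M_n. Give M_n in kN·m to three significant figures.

M_n ≈ 359 kN·m

Tension: T = A_s f_y = 1840 × 415 = 763600 N.
Try a within the flange: a = T/(0.85 f'_c b_f) = 763600/(0.85 × 25.9 × 1670) = 20.77 mm.
Since a = 20.77 ≤ h_f = 120 mm, the stress block lies entirely in the flange; analyse as a rectangular beam of width b_f.
M_n = T(d − a/2) = 763600 × (480 − 10.385) = 358.60 × 10⁶ N·mm.
M_n = 358.60 kN·m.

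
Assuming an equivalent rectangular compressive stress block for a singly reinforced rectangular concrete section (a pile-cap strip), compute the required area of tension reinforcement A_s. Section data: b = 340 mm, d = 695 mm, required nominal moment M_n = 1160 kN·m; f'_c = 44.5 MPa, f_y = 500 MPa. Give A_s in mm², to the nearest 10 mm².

With M_n = 0.85 f'_c a b (d − a/2), solve the quadratic for a:
a = d − √(d² − 2M_n/(0.85 f'_c b)) = 695 − √(695² − 2 × 1160×10⁶/(0.85 × 44.5 × 340)) = 144.88 mm.
A_s = 0.85 f'_c a b / f_y = 0.85 × 44.5 × 144.88 × 340 / 500 = 3726.5 mm².

A_s ≈ 3730 mm²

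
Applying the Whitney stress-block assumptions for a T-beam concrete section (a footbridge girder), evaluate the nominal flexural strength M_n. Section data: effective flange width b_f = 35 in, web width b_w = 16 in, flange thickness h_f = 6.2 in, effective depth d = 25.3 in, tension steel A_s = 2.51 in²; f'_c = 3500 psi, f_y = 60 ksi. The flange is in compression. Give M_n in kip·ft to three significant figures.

M_n ≈ 308 kip·ft

Tension: T = A_s f_y = 2.51 × 60 = 150.6 kips.
Try a within the flange: a = T/(0.85 f'_c b_f) = 150.6/(0.85 × 3.5 × 35) = 1.446 in.
Since a = 1.446 ≤ h_f = 6.2 in, the stress block lies entirely in the flange; analyse as a rectangular beam of width b_f.
M_n = T(d − a/2) = 150.6 × (25.3 − 0.723) = 3701.3 kip·in.
M_n = 3701.3/12 = 308.44 kip·ft.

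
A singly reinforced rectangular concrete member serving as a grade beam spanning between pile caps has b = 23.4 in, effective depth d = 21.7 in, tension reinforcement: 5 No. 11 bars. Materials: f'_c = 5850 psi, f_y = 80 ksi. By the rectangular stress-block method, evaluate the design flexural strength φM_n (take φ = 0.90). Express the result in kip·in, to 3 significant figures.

φM_n ≈ 10700 kip·in

A_s = 5 × 1.56 = 7.8 in².
T = A_s f_y = 7.8 × 80 = 624 kips.
a = T/(0.85 f'_c b) = 624/(0.85 × 5.85 × 23.4) = 5.363 in.
M_n = T(d − a/2) = 624 × (21.7 − 2.6815) = 11867.5 kip·in.
φM_n = 0.90 × 11867.5 = 10680.8 kip·in.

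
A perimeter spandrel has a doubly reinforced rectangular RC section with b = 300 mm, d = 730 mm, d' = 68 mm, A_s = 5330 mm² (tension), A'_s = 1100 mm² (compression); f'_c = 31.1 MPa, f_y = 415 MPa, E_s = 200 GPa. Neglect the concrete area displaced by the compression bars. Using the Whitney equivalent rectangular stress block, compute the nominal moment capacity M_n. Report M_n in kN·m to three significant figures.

Assume both tension and compression steel yield.
Net tension couple steel: A_s − A'_s = 4230 mm².
a = (A_s − A'_s) f_y / (0.85 f'_c b) = 1755450/(0.85 × 31.1 × 300) = 221.35 mm.
c = a/β₁ = 221.35/0.828 = 267.33 mm; ε'_s = 0.003(c − d')/c = 0.0022 ≥ f_y/E_s = 0.0021, so compression steel does yield.
M_n = (A_s − A'_s) f_y (d − a/2) + A'_s f_y (d − d') = [1755450 × (730 − 110.675) + 456500 × (730 − 68)] × 10⁻⁶ = 1087.19 + 302.20 = 1389.39 kN·m.

M_n ≈ 1390 kN·m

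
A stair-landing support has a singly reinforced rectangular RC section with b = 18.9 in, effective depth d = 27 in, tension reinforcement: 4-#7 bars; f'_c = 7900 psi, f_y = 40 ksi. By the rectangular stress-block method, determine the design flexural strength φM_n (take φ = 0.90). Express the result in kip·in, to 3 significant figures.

A_s = 4 × 0.6 = 2.4 in².
T = A_s f_y = 2.4 × 40 = 96 kips.
a = T/(0.85 f'_c b) = 96/(0.85 × 7.9 × 18.9) = 0.756 in.
M_n = T(d − a/2) = 96 × (27 − 0.378) = 2555.7 kip·in.
φM_n = 0.90 × 2555.7 = 2300.1 kip·in.

φM_n ≈ 2300 kip·in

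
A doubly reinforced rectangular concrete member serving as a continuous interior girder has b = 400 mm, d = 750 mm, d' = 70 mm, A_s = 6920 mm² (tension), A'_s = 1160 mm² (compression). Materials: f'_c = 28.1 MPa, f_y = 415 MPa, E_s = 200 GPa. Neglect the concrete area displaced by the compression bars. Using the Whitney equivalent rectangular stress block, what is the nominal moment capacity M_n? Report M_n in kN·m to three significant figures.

Assume both tension and compression steel yield.
Net tension couple steel: A_s − A'_s = 5760 mm².
a = (A_s − A'_s) f_y / (0.85 f'_c b) = 2390400/(0.85 × 28.1 × 400) = 250.20 mm.
c = a/β₁ = 250.20/0.849 = 294.70 mm; ε'_s = 0.003(c − d')/c = 0.0023 ≥ f_y/E_s = 0.0021, so compression steel does yield.
M_n = (A_s − A'_s) f_y (d − a/2) + A'_s f_y (d − d') = [2390400 × (750 − 125.1) + 481400 × (750 − 70)] × 10⁻⁶ = 1493.76 + 327.35 = 1821.11 kN·m.

M_n ≈ 1820 kN·m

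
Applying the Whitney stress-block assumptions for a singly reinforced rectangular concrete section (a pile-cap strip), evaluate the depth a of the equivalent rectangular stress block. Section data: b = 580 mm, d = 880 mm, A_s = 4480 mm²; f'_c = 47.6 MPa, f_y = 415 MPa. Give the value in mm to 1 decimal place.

T = A_s f_y = 4480 × 415 = 1859200 N = 1859.2 kN.
Setting C = 0.85 f'_c a b equal to T: a = 1859200/(0.85 × 47.6 × 580) = 79.2 mm.

a ≈ 79.2 mm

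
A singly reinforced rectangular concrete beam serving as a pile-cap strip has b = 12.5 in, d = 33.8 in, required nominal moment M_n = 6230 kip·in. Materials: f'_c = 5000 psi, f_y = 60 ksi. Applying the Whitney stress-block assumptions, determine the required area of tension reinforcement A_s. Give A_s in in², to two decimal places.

From M_n = 0.85 f'_c a b (d − a/2):
a = d − √(d² − 2M_n/(0.85 f'_c b)) = 33.8 − √(33.8² − 2 × 6230/(0.85 × 5 × 12.5)) = 3.669 in.
A_s = 0.85 f'_c a b / f_y = 0.85 × 5 × 3.669 × 12.5 / 60 = 3.249 in².

A_s ≈ 3.25 in²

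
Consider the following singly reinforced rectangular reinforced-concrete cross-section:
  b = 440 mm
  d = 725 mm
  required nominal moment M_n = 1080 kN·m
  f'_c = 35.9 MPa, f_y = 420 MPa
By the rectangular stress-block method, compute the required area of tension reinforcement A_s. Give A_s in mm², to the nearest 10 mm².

With M_n = 0.85 f'_c a b (d − a/2), solve the quadratic for a:
a = d − √(d² − 2M_n/(0.85 f'_c b)) = 725 − √(725² − 2 × 1080×10⁶/(0.85 × 35.9 × 440)) = 121.05 mm.
A_s = 0.85 f'_c a b / f_y = 0.85 × 35.9 × 121.05 × 440 / 420 = 3869.7 mm².

A_s ≈ 3870 mm²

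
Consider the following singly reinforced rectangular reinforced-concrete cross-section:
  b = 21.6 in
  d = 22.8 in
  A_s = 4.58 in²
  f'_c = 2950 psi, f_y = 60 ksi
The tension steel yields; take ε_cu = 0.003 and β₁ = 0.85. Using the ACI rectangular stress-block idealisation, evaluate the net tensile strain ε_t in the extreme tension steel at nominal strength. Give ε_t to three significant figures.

ε_t ≈ 0.00846

a = A_s f_y/(0.85 f'_c b) = 5.074 in.
β₁ = 0.85, so c = a/β₁ = 5.074/0.85 = 5.969 in.
From the linear strain diagram with ε_cu = 0.003: ε_t = 0.003 (d − c)/c = 0.003 × (22.8 − 5.969)/5.969 = 0.00846.
Since ε_t ≥ 0.005, the section is tension-controlled.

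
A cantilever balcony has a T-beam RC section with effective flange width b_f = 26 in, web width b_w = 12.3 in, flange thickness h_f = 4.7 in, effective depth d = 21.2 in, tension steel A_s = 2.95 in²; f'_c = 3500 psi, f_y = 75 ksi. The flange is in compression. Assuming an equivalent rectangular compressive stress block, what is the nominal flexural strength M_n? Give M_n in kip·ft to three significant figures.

Tension: T = A_s f_y = 2.95 × 75 = 221.25 kips.
Try a within the flange: a = T/(0.85 f'_c b_f) = 221.25/(0.85 × 3.5 × 26) = 2.860 in.
Since a = 2.860 ≤ h_f = 4.7 in, the stress block lies entirely in the flange; analyse as a rectangular beam of width b_f.
M_n = T(d − a/2) = 221.25 × (21.2 − 1.43) = 4374.1 kip·in.
M_n = 4374.1/12 = 364.51 kip·ft.

M_n ≈ 365 kip·ft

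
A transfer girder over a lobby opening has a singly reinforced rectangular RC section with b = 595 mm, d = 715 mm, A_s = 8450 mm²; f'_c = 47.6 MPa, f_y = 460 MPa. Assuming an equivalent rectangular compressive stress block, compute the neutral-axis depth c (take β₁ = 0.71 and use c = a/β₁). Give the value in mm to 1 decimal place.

c ≈ 227.4 mm

T = A_s f_y = 8450 × 460 = 3887000 N = 3887 kN.
Setting C = 0.85 f'_c a b equal to T: a = 3887000/(0.85 × 47.6 × 595) = 161.463 mm.
With β₁ = 0.71, c = a/β₁ = 161.463/0.71 = 227.4 mm.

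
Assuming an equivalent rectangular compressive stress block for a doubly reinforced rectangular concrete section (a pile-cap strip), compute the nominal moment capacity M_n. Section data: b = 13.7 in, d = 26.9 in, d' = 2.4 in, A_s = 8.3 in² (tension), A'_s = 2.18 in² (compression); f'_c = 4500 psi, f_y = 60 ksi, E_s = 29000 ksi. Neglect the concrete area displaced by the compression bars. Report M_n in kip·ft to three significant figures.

M_n ≈ 983 kip·ft

Assume both steels yield.
a = (A_s − A'_s) f_y/(0.85 f'_c b) = (8.3 − 2.18) × 60/(0.85 × 4.5 × 13.7) = 7.007 in.
c = a/β₁ = 7.007/0.825 = 8.493 in; ε'_s = 0.003(c − d')/c = 0.0022 ≥ ε_y = 0.0021, so the compression steel yields.
M_n = (A_s − A'_s) f_y (d − a/2) + A'_s f_y (d − d') = 367.2 × (26.9 − 3.5035) + 130.8 × (26.9 − 2.4) = 8591.2 + 3204.6 = 11795.8 kip·in = 11795.8/12 = 982.98 kip·ft.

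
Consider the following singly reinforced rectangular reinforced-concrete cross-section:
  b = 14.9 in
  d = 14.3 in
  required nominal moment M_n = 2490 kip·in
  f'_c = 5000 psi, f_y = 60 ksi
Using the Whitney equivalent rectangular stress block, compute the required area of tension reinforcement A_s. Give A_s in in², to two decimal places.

From M_n = 0.85 f'_c a b (d − a/2):
a = d − √(d² − 2M_n/(0.85 f'_c b)) = 14.3 − √(14.3² − 2 × 2490/(0.85 × 5 × 14.9)) = 3.082 in.
A_s = 0.85 f'_c a b / f_y = 0.85 × 5 × 3.082 × 14.9 / 60 = 3.253 in².

A_s ≈ 3.25 in²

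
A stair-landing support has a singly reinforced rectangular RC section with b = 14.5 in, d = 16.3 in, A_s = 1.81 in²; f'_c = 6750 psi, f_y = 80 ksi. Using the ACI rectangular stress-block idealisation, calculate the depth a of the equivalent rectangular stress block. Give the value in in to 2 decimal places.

T = A_s f_y = 1.81 × 80 = 144.8 kips.
a = T/(0.85 f'_c b) = 144.8/(0.85 × 6.75 × 14.5) = 1.74 in.

a ≈ 1.74 in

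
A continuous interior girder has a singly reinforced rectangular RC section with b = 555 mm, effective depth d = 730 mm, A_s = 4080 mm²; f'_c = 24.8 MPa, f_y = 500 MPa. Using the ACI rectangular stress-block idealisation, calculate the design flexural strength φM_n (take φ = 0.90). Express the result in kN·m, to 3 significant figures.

T = A_s f_y = 4080 × 500 = 2040000 N = 2040 kN.
From C = T: a = T/(0.85 f'_c b) = 2040000/(0.85 × 24.8 × 555) = 174.37 mm.
M_n = T(d − a/2) = 2040 kN × (730 − 87.185) mm = 1311.34 kN·m.
φM_n = 0.90 × 1311.34 = 1180.21 kN·m.

φM_n ≈ 1180 kN·m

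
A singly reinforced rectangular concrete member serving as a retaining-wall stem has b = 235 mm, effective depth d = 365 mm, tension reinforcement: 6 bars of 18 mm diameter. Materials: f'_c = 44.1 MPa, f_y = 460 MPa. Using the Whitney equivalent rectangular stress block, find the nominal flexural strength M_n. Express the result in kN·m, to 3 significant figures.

M_n ≈ 228 kN·m

A_s = 6 × 254 = 1524 mm².
T = A_s f_y = 1524 × 460 = 701040 N = 701.04 kN.
From C = T: a = T/(0.85 f'_c b) = 701040/(0.85 × 44.1 × 235) = 79.58 mm.
M_n = T(d − a/2) = 701.04 kN × (365 − 39.79) mm = 227.99 kN·m.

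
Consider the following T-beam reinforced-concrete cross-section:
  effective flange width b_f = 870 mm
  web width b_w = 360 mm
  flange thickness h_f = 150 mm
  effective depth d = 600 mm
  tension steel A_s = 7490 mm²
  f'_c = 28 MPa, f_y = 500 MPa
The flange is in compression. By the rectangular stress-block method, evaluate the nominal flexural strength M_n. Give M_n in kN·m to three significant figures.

M_n ≈ 1890 kN·m

Tension: T = A_s f_y = 7490 × 500 = 3745000 N.
Try a within the flange: a = T/(0.85 f'_c b_f) = 3745000/(0.85 × 28 × 870) = 180.87 mm.
a = 180.87 > h_f = 150 mm: the block extends into the web. Split into flange-overhang and web parts.
C_f = 0.85 f'_c (b_f − b_w) h_f = 0.85 × 28 × (870 − 360) × 150 = 1820700 N.
Remaining web compression depth: a_w = (T − C_f)/(0.85 f'_c b_w) = (3745000 − 1820700)/(0.85 × 28 × 360) = 224.59 mm.
M_n = C_f(d − h_f/2) + (T − C_f)(d − a_w/2) = 1820700 × (600 − 75) + 1924300 × (600 − 112.295) = 955.87 + 938.49 = 1894.36 × 10⁶ N·mm.
M_n = 1894.36 kN·m.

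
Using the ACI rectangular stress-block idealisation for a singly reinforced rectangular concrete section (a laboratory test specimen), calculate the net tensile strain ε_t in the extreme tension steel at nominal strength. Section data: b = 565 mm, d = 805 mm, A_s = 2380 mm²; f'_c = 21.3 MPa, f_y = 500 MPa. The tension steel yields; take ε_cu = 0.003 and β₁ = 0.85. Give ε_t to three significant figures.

ε_t ≈ 0.0146

a = A_s f_y/(0.85 f'_c b) = 116.33 mm.
β₁ = 0.85, so c = a/β₁ = 116.33/0.85 = 136.86 mm.
From the linear strain diagram with ε_cu = 0.003: ε_t = 0.003 (d − c)/c = 0.003 × (805 − 136.86)/136.86 = 0.0146.
Since ε_t ≥ 0.005, the section is tension-controlled.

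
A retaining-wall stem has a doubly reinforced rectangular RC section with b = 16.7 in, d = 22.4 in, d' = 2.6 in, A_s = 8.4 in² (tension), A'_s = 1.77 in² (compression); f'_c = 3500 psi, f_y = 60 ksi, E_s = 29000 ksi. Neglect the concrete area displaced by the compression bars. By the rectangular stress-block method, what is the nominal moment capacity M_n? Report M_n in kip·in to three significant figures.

Assume both steels yield.
a = (A_s − A'_s) f_y/(0.85 f'_c b) = (8.4 − 1.77) × 60/(0.85 × 3.5 × 16.7) = 8.007 in.
c = a/β₁ = 8.007/0.85 = 9.420 in; ε'_s = 0.003(c − d')/c = 0.0022 ≥ ε_y = 0.0021, so the compression steel yields.
M_n = (A_s − A'_s) f_y (d − a/2) + A'_s f_y (d − d') = 397.8 × (22.4 − 4.0035) + 106.2 × (22.4 − 2.6) = 7318.1 + 2102.8 = 9420.9 kip·in.

M_n ≈ 9420 kip·in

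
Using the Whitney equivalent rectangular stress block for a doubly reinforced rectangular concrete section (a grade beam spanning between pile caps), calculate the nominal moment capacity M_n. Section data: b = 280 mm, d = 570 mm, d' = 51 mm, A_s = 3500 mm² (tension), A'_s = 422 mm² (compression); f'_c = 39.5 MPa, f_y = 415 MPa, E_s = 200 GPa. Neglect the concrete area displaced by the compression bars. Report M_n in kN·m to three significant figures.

Assume both tension and compression steel yield.
Net tension couple steel: A_s − A'_s = 3078 mm².
a = (A_s − A'_s) f_y / (0.85 f'_c b) = 1277370/(0.85 × 39.5 × 280) = 135.88 mm.
c = a/β₁ = 135.88/0.768 = 176.93 mm; ε'_s = 0.003(c − d')/c = 0.0021 ≥ f_y/E_s = 0.0021, so compression steel does yield.
M_n = (A_s − A'_s) f_y (d − a/2) + A'_s f_y (d − d') = [1277370 × (570 − 67.94) + 175130 × (570 − 51)] × 10⁻⁶ = 641.32 + 90.89 = 732.21 kN·m.

M_n ≈ 732 kN·m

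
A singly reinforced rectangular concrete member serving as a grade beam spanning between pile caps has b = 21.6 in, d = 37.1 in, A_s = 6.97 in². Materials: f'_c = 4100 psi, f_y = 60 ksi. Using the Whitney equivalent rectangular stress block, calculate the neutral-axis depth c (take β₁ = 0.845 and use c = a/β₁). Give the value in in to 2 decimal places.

c ≈ 6.57 in

T = A_s f_y = 6.97 × 60 = 418.2 kips.
a = T/(0.85 f'_c b) = 418.2/(0.85 × 4.1 × 21.6) = 5.5556 in.
With β₁ = 0.845, c = a/β₁ = 5.5556/0.845 = 6.57 in.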